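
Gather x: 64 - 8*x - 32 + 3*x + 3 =35 - 5*x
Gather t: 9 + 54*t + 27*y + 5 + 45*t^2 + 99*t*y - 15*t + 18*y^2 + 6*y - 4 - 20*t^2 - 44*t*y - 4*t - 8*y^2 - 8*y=25*t^2 + t*(55*y + 35) + 10*y^2 + 25*y + 10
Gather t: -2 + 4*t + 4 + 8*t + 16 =12*t + 18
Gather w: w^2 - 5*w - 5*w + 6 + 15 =w^2 - 10*w + 21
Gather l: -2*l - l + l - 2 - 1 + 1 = -2*l - 2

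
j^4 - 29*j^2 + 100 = (j - 5)*(j - 2)*(j + 2)*(j + 5)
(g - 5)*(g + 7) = g^2 + 2*g - 35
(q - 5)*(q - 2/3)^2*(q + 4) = q^4 - 7*q^3/3 - 164*q^2/9 + 236*q/9 - 80/9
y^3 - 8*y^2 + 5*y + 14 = (y - 7)*(y - 2)*(y + 1)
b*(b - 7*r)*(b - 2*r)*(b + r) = b^4 - 8*b^3*r + 5*b^2*r^2 + 14*b*r^3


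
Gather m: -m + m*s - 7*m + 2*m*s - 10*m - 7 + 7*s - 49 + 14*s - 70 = m*(3*s - 18) + 21*s - 126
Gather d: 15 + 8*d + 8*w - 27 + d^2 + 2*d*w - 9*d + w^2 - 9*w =d^2 + d*(2*w - 1) + w^2 - w - 12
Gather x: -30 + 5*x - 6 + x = 6*x - 36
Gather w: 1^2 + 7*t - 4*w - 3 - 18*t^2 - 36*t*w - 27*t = -18*t^2 - 20*t + w*(-36*t - 4) - 2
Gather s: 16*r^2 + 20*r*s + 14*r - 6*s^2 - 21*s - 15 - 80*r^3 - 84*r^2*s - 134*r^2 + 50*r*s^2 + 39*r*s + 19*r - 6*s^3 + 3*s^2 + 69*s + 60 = -80*r^3 - 118*r^2 + 33*r - 6*s^3 + s^2*(50*r - 3) + s*(-84*r^2 + 59*r + 48) + 45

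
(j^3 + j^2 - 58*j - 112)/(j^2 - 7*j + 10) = (j^3 + j^2 - 58*j - 112)/(j^2 - 7*j + 10)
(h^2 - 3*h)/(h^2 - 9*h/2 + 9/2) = 2*h/(2*h - 3)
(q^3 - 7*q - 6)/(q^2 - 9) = (q^2 + 3*q + 2)/(q + 3)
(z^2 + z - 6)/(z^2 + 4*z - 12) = (z + 3)/(z + 6)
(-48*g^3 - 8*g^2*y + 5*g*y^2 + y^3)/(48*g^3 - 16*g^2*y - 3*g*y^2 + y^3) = (4*g + y)/(-4*g + y)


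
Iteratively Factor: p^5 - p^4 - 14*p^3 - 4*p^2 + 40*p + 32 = (p + 2)*(p^4 - 3*p^3 - 8*p^2 + 12*p + 16) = (p + 2)^2*(p^3 - 5*p^2 + 2*p + 8) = (p - 4)*(p + 2)^2*(p^2 - p - 2) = (p - 4)*(p + 1)*(p + 2)^2*(p - 2)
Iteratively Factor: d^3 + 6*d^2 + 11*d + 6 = (d + 1)*(d^2 + 5*d + 6) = (d + 1)*(d + 2)*(d + 3)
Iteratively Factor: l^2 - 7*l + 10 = (l - 5)*(l - 2)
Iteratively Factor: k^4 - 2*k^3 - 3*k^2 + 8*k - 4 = (k - 1)*(k^3 - k^2 - 4*k + 4) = (k - 1)*(k + 2)*(k^2 - 3*k + 2) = (k - 2)*(k - 1)*(k + 2)*(k - 1)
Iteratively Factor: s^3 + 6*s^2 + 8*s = (s)*(s^2 + 6*s + 8) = s*(s + 2)*(s + 4)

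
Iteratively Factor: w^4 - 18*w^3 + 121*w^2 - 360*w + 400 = (w - 5)*(w^3 - 13*w^2 + 56*w - 80) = (w - 5)*(w - 4)*(w^2 - 9*w + 20) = (w - 5)*(w - 4)^2*(w - 5)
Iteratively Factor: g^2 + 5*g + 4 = (g + 1)*(g + 4)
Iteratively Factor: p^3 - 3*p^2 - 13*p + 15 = (p - 5)*(p^2 + 2*p - 3) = (p - 5)*(p + 3)*(p - 1)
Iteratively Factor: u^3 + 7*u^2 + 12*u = (u + 4)*(u^2 + 3*u) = (u + 3)*(u + 4)*(u)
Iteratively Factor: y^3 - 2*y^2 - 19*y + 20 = (y + 4)*(y^2 - 6*y + 5) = (y - 1)*(y + 4)*(y - 5)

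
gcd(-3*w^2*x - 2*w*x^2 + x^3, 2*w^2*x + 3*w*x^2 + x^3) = w*x + x^2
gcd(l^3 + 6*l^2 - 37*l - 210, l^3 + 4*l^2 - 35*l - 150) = l^2 - l - 30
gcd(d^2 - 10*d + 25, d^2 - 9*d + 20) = d - 5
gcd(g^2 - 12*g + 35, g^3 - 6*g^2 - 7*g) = g - 7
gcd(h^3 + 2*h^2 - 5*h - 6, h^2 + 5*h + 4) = h + 1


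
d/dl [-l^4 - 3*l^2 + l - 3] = -4*l^3 - 6*l + 1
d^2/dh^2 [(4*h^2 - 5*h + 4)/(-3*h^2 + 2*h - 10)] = 14*(3*h^3 + 36*h^2 - 54*h - 28)/(27*h^6 - 54*h^5 + 306*h^4 - 368*h^3 + 1020*h^2 - 600*h + 1000)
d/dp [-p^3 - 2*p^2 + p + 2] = -3*p^2 - 4*p + 1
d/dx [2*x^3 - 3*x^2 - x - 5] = 6*x^2 - 6*x - 1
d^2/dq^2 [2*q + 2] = 0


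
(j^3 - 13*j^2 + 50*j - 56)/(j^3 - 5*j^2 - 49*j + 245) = (j^2 - 6*j + 8)/(j^2 + 2*j - 35)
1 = 1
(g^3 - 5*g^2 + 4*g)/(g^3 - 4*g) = (g^2 - 5*g + 4)/(g^2 - 4)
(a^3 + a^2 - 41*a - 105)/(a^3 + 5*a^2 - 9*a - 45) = (a - 7)/(a - 3)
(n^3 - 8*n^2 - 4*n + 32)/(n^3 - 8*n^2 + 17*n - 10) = (n^2 - 6*n - 16)/(n^2 - 6*n + 5)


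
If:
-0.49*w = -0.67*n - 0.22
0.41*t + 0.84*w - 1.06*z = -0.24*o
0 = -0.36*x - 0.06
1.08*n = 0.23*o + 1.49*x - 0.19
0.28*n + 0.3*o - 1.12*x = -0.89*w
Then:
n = -0.40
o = 0.03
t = 2.58536585365854*z + 0.176448423272195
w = -0.10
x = -0.17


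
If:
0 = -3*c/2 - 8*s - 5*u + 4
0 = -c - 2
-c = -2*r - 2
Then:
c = -2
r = -2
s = 7/8 - 5*u/8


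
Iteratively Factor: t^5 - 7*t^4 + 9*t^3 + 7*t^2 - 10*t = (t - 5)*(t^4 - 2*t^3 - t^2 + 2*t) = (t - 5)*(t - 2)*(t^3 - t) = t*(t - 5)*(t - 2)*(t^2 - 1) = t*(t - 5)*(t - 2)*(t + 1)*(t - 1)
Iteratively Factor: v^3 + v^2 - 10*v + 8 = (v + 4)*(v^2 - 3*v + 2) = (v - 1)*(v + 4)*(v - 2)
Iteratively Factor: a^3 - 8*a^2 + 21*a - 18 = (a - 2)*(a^2 - 6*a + 9) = (a - 3)*(a - 2)*(a - 3)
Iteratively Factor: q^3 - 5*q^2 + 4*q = (q - 1)*(q^2 - 4*q) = q*(q - 1)*(q - 4)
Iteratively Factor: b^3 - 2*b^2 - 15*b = (b)*(b^2 - 2*b - 15) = b*(b + 3)*(b - 5)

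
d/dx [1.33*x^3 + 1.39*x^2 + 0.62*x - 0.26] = 3.99*x^2 + 2.78*x + 0.62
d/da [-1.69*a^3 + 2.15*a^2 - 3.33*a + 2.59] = -5.07*a^2 + 4.3*a - 3.33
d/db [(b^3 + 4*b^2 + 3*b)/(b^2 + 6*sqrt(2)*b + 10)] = (-2*b*(b + 3*sqrt(2))*(b^2 + 4*b + 3) + (b^2 + 6*sqrt(2)*b + 10)*(3*b^2 + 8*b + 3))/(b^2 + 6*sqrt(2)*b + 10)^2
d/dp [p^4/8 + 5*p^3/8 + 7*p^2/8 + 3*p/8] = p^3/2 + 15*p^2/8 + 7*p/4 + 3/8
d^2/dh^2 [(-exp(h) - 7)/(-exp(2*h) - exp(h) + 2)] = (exp(4*h) + 27*exp(3*h) + 33*exp(2*h) + 65*exp(h) + 18)*exp(h)/(exp(6*h) + 3*exp(5*h) - 3*exp(4*h) - 11*exp(3*h) + 6*exp(2*h) + 12*exp(h) - 8)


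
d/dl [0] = 0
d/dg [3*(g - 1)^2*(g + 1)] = 3*(g - 1)*(3*g + 1)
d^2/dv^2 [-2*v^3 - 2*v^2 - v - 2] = -12*v - 4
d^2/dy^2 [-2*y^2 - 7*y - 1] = -4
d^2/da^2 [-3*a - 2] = 0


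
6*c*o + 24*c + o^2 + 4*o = (6*c + o)*(o + 4)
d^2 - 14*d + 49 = (d - 7)^2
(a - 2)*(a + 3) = a^2 + a - 6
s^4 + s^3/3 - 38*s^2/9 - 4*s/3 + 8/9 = (s - 2)*(s - 1/3)*(s + 2/3)*(s + 2)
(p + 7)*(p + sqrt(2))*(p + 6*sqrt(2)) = p^3 + 7*p^2 + 7*sqrt(2)*p^2 + 12*p + 49*sqrt(2)*p + 84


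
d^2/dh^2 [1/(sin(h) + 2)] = (2*sin(h) + cos(h)^2 + 1)/(sin(h) + 2)^3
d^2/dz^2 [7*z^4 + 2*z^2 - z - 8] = 84*z^2 + 4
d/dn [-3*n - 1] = -3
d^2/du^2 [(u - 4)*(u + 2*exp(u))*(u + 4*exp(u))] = 6*u^2*exp(u) + 32*u*exp(2*u) + 6*u - 96*exp(2*u) - 36*exp(u) - 8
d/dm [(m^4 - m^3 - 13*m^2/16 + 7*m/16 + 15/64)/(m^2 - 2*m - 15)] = (64*m^5 - 224*m^4 - 1792*m^3 + 1478*m^2 + 765*m - 195)/(32*(m^4 - 4*m^3 - 26*m^2 + 60*m + 225))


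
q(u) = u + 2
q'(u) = 1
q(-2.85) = -0.85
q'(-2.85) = 1.00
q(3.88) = 5.88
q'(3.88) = 1.00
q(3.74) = 5.74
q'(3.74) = 1.00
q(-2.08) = -0.08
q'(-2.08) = 1.00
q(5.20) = 7.20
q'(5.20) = 1.00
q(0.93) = 2.93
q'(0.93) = 1.00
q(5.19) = 7.19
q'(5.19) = 1.00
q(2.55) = 4.55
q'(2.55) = 1.00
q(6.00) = 8.00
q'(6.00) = 1.00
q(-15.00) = -13.00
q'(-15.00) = 1.00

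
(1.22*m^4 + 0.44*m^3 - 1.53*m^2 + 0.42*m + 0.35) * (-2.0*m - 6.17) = -2.44*m^5 - 8.4074*m^4 + 0.3452*m^3 + 8.6001*m^2 - 3.2914*m - 2.1595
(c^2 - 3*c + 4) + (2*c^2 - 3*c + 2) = 3*c^2 - 6*c + 6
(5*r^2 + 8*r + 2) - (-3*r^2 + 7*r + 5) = 8*r^2 + r - 3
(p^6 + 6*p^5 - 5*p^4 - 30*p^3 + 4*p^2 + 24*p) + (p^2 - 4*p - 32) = p^6 + 6*p^5 - 5*p^4 - 30*p^3 + 5*p^2 + 20*p - 32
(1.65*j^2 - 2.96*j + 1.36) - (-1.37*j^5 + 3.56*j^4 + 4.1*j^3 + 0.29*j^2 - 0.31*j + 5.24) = 1.37*j^5 - 3.56*j^4 - 4.1*j^3 + 1.36*j^2 - 2.65*j - 3.88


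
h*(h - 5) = h^2 - 5*h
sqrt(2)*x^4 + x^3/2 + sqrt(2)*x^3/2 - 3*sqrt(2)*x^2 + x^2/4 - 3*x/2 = x*(x - 3/2)*(x + 2)*(sqrt(2)*x + 1/2)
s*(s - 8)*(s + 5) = s^3 - 3*s^2 - 40*s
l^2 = l^2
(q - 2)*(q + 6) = q^2 + 4*q - 12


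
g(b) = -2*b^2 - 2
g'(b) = -4*b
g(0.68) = -2.92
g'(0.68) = -2.72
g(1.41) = -5.98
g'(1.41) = -5.64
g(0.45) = -2.40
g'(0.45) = -1.80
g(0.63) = -2.79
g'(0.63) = -2.52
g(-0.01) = -2.00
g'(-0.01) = 0.04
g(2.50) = -14.50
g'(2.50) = -10.00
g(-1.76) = -8.20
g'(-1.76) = 7.04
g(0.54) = -2.58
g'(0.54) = -2.16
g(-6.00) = -74.00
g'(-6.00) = 24.00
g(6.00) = -74.00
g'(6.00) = -24.00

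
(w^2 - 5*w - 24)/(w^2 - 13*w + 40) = (w + 3)/(w - 5)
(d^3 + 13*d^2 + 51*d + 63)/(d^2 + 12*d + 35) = (d^2 + 6*d + 9)/(d + 5)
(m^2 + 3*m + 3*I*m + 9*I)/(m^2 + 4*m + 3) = (m + 3*I)/(m + 1)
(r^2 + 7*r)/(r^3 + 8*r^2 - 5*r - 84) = r/(r^2 + r - 12)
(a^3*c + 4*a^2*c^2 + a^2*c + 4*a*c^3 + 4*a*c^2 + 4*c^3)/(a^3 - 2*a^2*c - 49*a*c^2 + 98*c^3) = c*(a^3 + 4*a^2*c + a^2 + 4*a*c^2 + 4*a*c + 4*c^2)/(a^3 - 2*a^2*c - 49*a*c^2 + 98*c^3)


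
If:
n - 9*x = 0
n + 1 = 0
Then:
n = -1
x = -1/9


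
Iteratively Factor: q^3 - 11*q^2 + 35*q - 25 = (q - 5)*(q^2 - 6*q + 5) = (q - 5)^2*(q - 1)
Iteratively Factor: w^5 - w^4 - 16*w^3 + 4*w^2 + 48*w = (w)*(w^4 - w^3 - 16*w^2 + 4*w + 48) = w*(w + 3)*(w^3 - 4*w^2 - 4*w + 16) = w*(w - 4)*(w + 3)*(w^2 - 4) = w*(w - 4)*(w + 2)*(w + 3)*(w - 2)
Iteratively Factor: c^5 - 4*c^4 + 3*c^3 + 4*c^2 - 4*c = (c)*(c^4 - 4*c^3 + 3*c^2 + 4*c - 4) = c*(c - 2)*(c^3 - 2*c^2 - c + 2) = c*(c - 2)*(c + 1)*(c^2 - 3*c + 2) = c*(c - 2)*(c - 1)*(c + 1)*(c - 2)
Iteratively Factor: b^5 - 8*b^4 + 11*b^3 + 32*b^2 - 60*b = (b - 3)*(b^4 - 5*b^3 - 4*b^2 + 20*b) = b*(b - 3)*(b^3 - 5*b^2 - 4*b + 20) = b*(b - 3)*(b - 2)*(b^2 - 3*b - 10) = b*(b - 3)*(b - 2)*(b + 2)*(b - 5)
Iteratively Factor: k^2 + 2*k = (k + 2)*(k)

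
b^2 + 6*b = b*(b + 6)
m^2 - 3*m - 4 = (m - 4)*(m + 1)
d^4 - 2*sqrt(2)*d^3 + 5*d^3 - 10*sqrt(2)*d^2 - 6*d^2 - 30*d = d*(d + 5)*(d - 3*sqrt(2))*(d + sqrt(2))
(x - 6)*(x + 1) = x^2 - 5*x - 6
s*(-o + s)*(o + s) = -o^2*s + s^3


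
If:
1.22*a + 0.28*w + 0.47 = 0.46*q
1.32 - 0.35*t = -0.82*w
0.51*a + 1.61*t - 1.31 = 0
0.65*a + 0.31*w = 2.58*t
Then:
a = 1.75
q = 4.74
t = 0.26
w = -1.50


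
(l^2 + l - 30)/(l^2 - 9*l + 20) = (l + 6)/(l - 4)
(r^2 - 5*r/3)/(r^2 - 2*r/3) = (3*r - 5)/(3*r - 2)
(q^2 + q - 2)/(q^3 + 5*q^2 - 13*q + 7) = (q + 2)/(q^2 + 6*q - 7)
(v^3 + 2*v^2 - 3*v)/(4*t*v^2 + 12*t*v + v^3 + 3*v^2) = (v - 1)/(4*t + v)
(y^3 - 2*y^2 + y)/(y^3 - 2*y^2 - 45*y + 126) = y*(y^2 - 2*y + 1)/(y^3 - 2*y^2 - 45*y + 126)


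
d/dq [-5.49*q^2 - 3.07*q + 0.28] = -10.98*q - 3.07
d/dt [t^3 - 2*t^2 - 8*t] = 3*t^2 - 4*t - 8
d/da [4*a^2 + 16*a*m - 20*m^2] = 8*a + 16*m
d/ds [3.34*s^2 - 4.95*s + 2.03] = 6.68*s - 4.95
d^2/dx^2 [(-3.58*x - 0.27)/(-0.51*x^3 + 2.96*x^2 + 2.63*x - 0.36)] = (5.586948*x^5 - 31.583484*x^4 + 65.815292*x^3 + 4.13343*x^2 + 35.203032*x + 11.089638)/(0.132651*x^9 - 2.309688*x^8 + 11.353059*x^7 - 1.83194*x^6 - 61.806903*x^5 - 54.856752*x^4 - 1.177991*x^3 + 6.319404*x^2 - 1.022544*x + 0.046656)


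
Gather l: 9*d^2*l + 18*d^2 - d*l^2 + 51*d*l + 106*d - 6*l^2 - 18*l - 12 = 18*d^2 + 106*d + l^2*(-d - 6) + l*(9*d^2 + 51*d - 18) - 12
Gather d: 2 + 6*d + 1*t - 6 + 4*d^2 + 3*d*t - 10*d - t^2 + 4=4*d^2 + d*(3*t - 4) - t^2 + t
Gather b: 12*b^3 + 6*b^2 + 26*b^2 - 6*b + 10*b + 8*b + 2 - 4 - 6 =12*b^3 + 32*b^2 + 12*b - 8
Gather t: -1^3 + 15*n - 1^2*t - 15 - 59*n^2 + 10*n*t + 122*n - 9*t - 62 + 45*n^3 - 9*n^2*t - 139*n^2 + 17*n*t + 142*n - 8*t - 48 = 45*n^3 - 198*n^2 + 279*n + t*(-9*n^2 + 27*n - 18) - 126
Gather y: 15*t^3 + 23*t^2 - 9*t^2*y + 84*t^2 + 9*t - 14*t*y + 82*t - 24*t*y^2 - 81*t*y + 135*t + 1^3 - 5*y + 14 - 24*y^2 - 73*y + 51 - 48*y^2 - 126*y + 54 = 15*t^3 + 107*t^2 + 226*t + y^2*(-24*t - 72) + y*(-9*t^2 - 95*t - 204) + 120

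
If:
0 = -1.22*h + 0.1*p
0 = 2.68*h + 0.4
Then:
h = -0.15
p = -1.82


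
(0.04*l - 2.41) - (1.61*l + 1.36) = -1.57*l - 3.77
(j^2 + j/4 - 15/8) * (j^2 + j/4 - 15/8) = j^4 + j^3/2 - 59*j^2/16 - 15*j/16 + 225/64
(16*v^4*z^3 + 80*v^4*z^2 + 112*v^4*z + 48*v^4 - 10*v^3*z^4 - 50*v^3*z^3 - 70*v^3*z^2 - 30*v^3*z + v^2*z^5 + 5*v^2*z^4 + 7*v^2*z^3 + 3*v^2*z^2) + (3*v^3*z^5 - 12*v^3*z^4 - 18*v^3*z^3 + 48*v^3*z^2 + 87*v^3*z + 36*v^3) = 16*v^4*z^3 + 80*v^4*z^2 + 112*v^4*z + 48*v^4 + 3*v^3*z^5 - 22*v^3*z^4 - 68*v^3*z^3 - 22*v^3*z^2 + 57*v^3*z + 36*v^3 + v^2*z^5 + 5*v^2*z^4 + 7*v^2*z^3 + 3*v^2*z^2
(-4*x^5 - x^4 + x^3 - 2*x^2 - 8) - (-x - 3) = -4*x^5 - x^4 + x^3 - 2*x^2 + x - 5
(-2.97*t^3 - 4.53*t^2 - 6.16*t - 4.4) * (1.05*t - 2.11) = -3.1185*t^4 + 1.5102*t^3 + 3.0903*t^2 + 8.3776*t + 9.284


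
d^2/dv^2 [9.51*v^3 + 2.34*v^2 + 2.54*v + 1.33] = 57.06*v + 4.68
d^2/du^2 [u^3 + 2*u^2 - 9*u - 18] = 6*u + 4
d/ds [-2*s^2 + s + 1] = 1 - 4*s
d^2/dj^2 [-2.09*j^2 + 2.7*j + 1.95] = -4.18000000000000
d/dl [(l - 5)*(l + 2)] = 2*l - 3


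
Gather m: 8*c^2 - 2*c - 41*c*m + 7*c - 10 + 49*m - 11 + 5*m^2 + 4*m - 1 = 8*c^2 + 5*c + 5*m^2 + m*(53 - 41*c) - 22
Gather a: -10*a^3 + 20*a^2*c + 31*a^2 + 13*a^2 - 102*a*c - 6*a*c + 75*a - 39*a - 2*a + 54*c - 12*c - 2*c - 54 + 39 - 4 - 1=-10*a^3 + a^2*(20*c + 44) + a*(34 - 108*c) + 40*c - 20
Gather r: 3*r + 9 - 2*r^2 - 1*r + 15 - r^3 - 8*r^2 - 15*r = -r^3 - 10*r^2 - 13*r + 24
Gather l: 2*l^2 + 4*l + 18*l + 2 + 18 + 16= 2*l^2 + 22*l + 36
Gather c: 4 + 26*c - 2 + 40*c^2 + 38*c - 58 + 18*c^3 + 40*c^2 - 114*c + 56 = 18*c^3 + 80*c^2 - 50*c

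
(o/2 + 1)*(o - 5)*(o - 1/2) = o^3/2 - 7*o^2/4 - 17*o/4 + 5/2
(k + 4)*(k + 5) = k^2 + 9*k + 20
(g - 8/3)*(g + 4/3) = g^2 - 4*g/3 - 32/9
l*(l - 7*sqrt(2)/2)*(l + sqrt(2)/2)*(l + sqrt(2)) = l^4 - 2*sqrt(2)*l^3 - 19*l^2/2 - 7*sqrt(2)*l/2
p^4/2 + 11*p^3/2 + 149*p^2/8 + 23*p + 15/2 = (p/2 + 1)*(p + 1/2)*(p + 5/2)*(p + 6)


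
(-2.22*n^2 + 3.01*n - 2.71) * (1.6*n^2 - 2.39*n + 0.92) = -3.552*n^4 + 10.1218*n^3 - 13.5723*n^2 + 9.2461*n - 2.4932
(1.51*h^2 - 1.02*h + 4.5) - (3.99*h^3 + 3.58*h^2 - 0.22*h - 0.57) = -3.99*h^3 - 2.07*h^2 - 0.8*h + 5.07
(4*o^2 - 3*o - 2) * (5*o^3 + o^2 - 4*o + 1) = 20*o^5 - 11*o^4 - 29*o^3 + 14*o^2 + 5*o - 2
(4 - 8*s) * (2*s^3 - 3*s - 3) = -16*s^4 + 8*s^3 + 24*s^2 + 12*s - 12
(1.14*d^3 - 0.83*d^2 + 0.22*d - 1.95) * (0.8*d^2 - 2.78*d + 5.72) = 0.912*d^5 - 3.8332*d^4 + 9.0042*d^3 - 6.9192*d^2 + 6.6794*d - 11.154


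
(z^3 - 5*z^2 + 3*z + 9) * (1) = z^3 - 5*z^2 + 3*z + 9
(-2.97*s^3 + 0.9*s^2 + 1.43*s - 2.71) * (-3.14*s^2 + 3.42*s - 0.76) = 9.3258*s^5 - 12.9834*s^4 + 0.845000000000001*s^3 + 12.716*s^2 - 10.355*s + 2.0596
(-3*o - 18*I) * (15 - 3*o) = 9*o^2 - 45*o + 54*I*o - 270*I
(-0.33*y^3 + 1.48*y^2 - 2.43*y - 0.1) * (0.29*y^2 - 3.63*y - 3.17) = -0.0957*y^5 + 1.6271*y^4 - 5.031*y^3 + 4.1003*y^2 + 8.0661*y + 0.317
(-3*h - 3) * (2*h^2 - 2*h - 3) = -6*h^3 + 15*h + 9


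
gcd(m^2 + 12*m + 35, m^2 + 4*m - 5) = m + 5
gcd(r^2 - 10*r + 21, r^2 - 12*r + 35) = r - 7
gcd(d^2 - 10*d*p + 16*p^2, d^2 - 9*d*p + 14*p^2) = -d + 2*p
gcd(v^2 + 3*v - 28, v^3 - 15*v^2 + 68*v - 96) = v - 4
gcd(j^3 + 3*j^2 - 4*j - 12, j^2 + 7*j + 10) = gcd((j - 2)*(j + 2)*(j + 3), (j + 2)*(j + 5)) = j + 2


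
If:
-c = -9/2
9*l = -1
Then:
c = 9/2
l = -1/9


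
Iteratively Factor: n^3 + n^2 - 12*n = (n)*(n^2 + n - 12) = n*(n - 3)*(n + 4)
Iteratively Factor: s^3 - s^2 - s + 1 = (s - 1)*(s^2 - 1) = (s - 1)^2*(s + 1)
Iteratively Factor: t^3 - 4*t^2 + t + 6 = (t - 3)*(t^2 - t - 2) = (t - 3)*(t + 1)*(t - 2)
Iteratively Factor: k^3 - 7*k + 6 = (k + 3)*(k^2 - 3*k + 2) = (k - 2)*(k + 3)*(k - 1)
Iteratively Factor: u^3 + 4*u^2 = (u)*(u^2 + 4*u) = u^2*(u + 4)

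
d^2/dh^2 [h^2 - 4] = 2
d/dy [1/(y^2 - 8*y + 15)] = 2*(4 - y)/(y^2 - 8*y + 15)^2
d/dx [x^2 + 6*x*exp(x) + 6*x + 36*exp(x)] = 6*x*exp(x) + 2*x + 42*exp(x) + 6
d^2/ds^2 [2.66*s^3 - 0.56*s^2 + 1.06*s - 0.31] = 15.96*s - 1.12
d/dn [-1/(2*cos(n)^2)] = -sin(n)/cos(n)^3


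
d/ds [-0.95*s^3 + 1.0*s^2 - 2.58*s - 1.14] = -2.85*s^2 + 2.0*s - 2.58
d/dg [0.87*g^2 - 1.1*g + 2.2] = 1.74*g - 1.1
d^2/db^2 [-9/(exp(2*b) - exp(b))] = -(-9*(exp(b) - 1)*(4*exp(b) - 1) + 18*(2*exp(b) - 1)^2)*exp(-b)/(exp(b) - 1)^3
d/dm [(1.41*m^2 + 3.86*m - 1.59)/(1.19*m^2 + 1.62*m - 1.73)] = (-2.3092*m^2 - 1.0944*m - 4.102)/(1.4161*m^4 + 3.8556*m^3 - 1.493*m^2 - 5.6052*m + 2.9929)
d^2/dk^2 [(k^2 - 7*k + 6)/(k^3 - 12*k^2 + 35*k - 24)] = 2*(k^3 - 18*k^2 + 126*k - 318)/(k^6 - 33*k^5 + 435*k^4 - 2915*k^3 + 10440*k^2 - 19008*k + 13824)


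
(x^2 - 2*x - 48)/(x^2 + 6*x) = (x - 8)/x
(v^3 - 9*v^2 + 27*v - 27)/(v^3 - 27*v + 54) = (v - 3)/(v + 6)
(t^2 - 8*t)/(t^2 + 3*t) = (t - 8)/(t + 3)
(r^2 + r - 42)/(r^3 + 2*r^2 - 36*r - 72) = (r + 7)/(r^2 + 8*r + 12)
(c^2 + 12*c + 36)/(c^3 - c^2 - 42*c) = (c + 6)/(c*(c - 7))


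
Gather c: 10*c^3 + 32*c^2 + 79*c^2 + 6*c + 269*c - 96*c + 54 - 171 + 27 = 10*c^3 + 111*c^2 + 179*c - 90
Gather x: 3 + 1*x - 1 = x + 2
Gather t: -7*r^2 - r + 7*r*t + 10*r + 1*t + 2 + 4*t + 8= -7*r^2 + 9*r + t*(7*r + 5) + 10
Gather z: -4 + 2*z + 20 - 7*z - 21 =-5*z - 5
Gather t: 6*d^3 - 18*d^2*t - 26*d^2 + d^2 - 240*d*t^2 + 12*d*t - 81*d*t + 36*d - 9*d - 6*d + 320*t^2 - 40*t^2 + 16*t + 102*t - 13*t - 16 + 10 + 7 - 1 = 6*d^3 - 25*d^2 + 21*d + t^2*(280 - 240*d) + t*(-18*d^2 - 69*d + 105)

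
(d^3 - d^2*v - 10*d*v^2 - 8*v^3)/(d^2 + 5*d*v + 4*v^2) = (d^2 - 2*d*v - 8*v^2)/(d + 4*v)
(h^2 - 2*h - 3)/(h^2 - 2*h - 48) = (-h^2 + 2*h + 3)/(-h^2 + 2*h + 48)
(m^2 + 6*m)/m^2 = (m + 6)/m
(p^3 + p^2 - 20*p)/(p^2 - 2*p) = (p^2 + p - 20)/(p - 2)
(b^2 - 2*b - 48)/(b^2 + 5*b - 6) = (b - 8)/(b - 1)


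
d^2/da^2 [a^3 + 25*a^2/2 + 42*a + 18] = 6*a + 25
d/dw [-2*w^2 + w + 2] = 1 - 4*w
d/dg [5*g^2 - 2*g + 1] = 10*g - 2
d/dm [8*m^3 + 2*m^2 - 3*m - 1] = 24*m^2 + 4*m - 3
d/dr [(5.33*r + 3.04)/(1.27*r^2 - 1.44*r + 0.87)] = (-6.7691*r^2 - 7.7216*r + 9.0147)/(1.6129*r^4 - 3.6576*r^3 + 4.2834*r^2 - 2.5056*r + 0.7569)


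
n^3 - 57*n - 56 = (n - 8)*(n + 1)*(n + 7)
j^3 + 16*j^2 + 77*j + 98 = (j + 2)*(j + 7)^2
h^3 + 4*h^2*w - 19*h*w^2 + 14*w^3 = (h - 2*w)*(h - w)*(h + 7*w)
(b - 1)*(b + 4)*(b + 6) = b^3 + 9*b^2 + 14*b - 24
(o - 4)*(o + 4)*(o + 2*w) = o^3 + 2*o^2*w - 16*o - 32*w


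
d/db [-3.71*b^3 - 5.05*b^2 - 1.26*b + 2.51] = -11.13*b^2 - 10.1*b - 1.26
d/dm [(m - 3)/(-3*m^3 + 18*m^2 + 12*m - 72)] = (-m^3 + 6*m^2 + 4*m - (m - 3)*(-3*m^2 + 12*m + 4) - 24)/(3*(m^3 - 6*m^2 - 4*m + 24)^2)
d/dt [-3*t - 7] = -3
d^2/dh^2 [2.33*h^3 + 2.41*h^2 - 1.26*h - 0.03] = 13.98*h + 4.82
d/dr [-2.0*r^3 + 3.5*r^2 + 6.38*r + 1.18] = -6.0*r^2 + 7.0*r + 6.38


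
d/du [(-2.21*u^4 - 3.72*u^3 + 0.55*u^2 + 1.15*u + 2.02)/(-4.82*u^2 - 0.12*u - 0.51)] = (21.3044*u^5 + 18.726*u^4 + 5.4012*u^3 + 11.1686*u^2 + 18.9118*u - 0.3441)/(23.2324*u^4 + 1.1568*u^3 + 4.9308*u^2 + 0.1224*u + 0.2601)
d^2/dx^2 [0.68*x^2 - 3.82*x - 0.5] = 1.36000000000000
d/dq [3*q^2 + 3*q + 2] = 6*q + 3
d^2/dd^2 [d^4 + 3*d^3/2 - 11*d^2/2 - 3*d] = 12*d^2 + 9*d - 11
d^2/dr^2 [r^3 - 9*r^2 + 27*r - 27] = 6*r - 18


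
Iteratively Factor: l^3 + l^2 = (l + 1)*(l^2) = l*(l + 1)*(l)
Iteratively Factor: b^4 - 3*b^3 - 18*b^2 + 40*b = (b + 4)*(b^3 - 7*b^2 + 10*b) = (b - 5)*(b + 4)*(b^2 - 2*b) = (b - 5)*(b - 2)*(b + 4)*(b)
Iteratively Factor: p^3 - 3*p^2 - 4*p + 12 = (p - 2)*(p^2 - p - 6) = (p - 3)*(p - 2)*(p + 2)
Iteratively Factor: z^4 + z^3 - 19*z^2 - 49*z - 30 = (z - 5)*(z^3 + 6*z^2 + 11*z + 6) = (z - 5)*(z + 1)*(z^2 + 5*z + 6) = (z - 5)*(z + 1)*(z + 2)*(z + 3)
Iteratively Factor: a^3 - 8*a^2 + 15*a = (a - 3)*(a^2 - 5*a) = (a - 5)*(a - 3)*(a)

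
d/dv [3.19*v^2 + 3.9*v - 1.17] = 6.38*v + 3.9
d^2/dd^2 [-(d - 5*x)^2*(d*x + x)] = 2*x*(-3*d + 10*x - 1)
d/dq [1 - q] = -1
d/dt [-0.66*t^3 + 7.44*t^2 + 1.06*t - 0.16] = -1.98*t^2 + 14.88*t + 1.06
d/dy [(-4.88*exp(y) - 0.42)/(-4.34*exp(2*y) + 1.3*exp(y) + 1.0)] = (-(4.88*exp(y) + 0.42)*(8.68*exp(y) - 1.3) + 21.1792*exp(2*y) - 6.344*exp(y) - 4.88)*exp(y)/(-4.34*exp(2*y) + 1.3*exp(y) + 1.0)^2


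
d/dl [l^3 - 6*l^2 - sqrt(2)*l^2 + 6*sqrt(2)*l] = 3*l^2 - 12*l - 2*sqrt(2)*l + 6*sqrt(2)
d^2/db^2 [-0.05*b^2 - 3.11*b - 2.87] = -0.100000000000000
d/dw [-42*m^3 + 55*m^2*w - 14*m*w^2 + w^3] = 55*m^2 - 28*m*w + 3*w^2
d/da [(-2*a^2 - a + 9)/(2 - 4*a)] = (4*a^2 - 4*a + 17)/(2*(4*a^2 - 4*a + 1))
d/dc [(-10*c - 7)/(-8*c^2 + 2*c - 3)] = 4*(-20*c^2 - 28*c + 11)/(64*c^4 - 32*c^3 + 52*c^2 - 12*c + 9)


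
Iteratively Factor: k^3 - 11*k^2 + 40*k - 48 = (k - 3)*(k^2 - 8*k + 16) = (k - 4)*(k - 3)*(k - 4)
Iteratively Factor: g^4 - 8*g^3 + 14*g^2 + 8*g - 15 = (g - 5)*(g^3 - 3*g^2 - g + 3) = (g - 5)*(g - 3)*(g^2 - 1) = (g - 5)*(g - 3)*(g + 1)*(g - 1)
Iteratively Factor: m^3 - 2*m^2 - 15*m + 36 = (m - 3)*(m^2 + m - 12) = (m - 3)^2*(m + 4)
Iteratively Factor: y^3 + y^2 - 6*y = (y - 2)*(y^2 + 3*y) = (y - 2)*(y + 3)*(y)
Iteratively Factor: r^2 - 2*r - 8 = (r - 4)*(r + 2)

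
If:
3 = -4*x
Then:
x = -3/4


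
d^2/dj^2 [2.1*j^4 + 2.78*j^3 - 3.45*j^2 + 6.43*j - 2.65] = 25.2*j^2 + 16.68*j - 6.9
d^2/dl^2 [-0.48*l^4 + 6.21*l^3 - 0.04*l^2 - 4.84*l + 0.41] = -5.76*l^2 + 37.26*l - 0.08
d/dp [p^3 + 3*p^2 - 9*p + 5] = 3*p^2 + 6*p - 9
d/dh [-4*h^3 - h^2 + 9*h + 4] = -12*h^2 - 2*h + 9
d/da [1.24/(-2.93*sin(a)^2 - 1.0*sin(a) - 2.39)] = (7.2664*sin(a) + 1.24)*cos(a)/(2.93*sin(a)^2 + 1.0*sin(a) + 2.39)^2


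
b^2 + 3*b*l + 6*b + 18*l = (b + 6)*(b + 3*l)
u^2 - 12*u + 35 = (u - 7)*(u - 5)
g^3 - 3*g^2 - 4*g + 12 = (g - 3)*(g - 2)*(g + 2)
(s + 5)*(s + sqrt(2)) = s^2 + sqrt(2)*s + 5*s + 5*sqrt(2)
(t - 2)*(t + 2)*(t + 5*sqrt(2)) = t^3 + 5*sqrt(2)*t^2 - 4*t - 20*sqrt(2)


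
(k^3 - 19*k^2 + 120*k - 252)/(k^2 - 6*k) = k - 13 + 42/k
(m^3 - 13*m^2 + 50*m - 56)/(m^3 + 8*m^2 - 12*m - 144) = (m^2 - 9*m + 14)/(m^2 + 12*m + 36)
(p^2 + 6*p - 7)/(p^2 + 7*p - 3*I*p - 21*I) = (p - 1)/(p - 3*I)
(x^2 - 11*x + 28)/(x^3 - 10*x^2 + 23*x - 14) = (x - 4)/(x^2 - 3*x + 2)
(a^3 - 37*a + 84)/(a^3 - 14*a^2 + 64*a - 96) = (a^2 + 4*a - 21)/(a^2 - 10*a + 24)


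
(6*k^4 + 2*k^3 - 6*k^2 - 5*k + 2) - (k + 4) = 6*k^4 + 2*k^3 - 6*k^2 - 6*k - 2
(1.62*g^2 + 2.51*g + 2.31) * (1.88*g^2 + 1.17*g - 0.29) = 3.0456*g^4 + 6.6142*g^3 + 6.8097*g^2 + 1.9748*g - 0.6699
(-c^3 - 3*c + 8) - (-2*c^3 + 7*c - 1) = c^3 - 10*c + 9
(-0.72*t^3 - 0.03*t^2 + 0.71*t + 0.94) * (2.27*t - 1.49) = -1.6344*t^4 + 1.0047*t^3 + 1.6564*t^2 + 1.0759*t - 1.4006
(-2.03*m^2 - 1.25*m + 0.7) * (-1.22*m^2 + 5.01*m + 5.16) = 2.4766*m^4 - 8.6453*m^3 - 17.5913*m^2 - 2.943*m + 3.612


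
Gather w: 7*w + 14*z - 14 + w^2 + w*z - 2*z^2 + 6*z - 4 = w^2 + w*(z + 7) - 2*z^2 + 20*z - 18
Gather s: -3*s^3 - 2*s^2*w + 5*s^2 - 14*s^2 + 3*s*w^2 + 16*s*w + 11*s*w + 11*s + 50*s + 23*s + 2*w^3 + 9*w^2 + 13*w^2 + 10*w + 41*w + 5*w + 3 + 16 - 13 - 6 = -3*s^3 + s^2*(-2*w - 9) + s*(3*w^2 + 27*w + 84) + 2*w^3 + 22*w^2 + 56*w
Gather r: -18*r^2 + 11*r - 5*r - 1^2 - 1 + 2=-18*r^2 + 6*r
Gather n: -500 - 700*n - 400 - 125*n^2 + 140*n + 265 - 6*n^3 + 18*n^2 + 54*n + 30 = -6*n^3 - 107*n^2 - 506*n - 605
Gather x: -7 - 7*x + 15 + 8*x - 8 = x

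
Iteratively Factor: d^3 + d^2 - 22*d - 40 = (d + 2)*(d^2 - d - 20) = (d - 5)*(d + 2)*(d + 4)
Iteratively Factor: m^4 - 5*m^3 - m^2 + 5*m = (m + 1)*(m^3 - 6*m^2 + 5*m) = (m - 1)*(m + 1)*(m^2 - 5*m) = m*(m - 1)*(m + 1)*(m - 5)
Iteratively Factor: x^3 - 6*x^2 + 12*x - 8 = (x - 2)*(x^2 - 4*x + 4) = (x - 2)^2*(x - 2)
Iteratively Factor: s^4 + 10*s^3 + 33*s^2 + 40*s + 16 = (s + 4)*(s^3 + 6*s^2 + 9*s + 4) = (s + 4)^2*(s^2 + 2*s + 1) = (s + 1)*(s + 4)^2*(s + 1)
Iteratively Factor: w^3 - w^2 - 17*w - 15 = (w - 5)*(w^2 + 4*w + 3) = (w - 5)*(w + 3)*(w + 1)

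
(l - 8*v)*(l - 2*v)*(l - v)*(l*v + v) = l^4*v - 11*l^3*v^2 + l^3*v + 26*l^2*v^3 - 11*l^2*v^2 - 16*l*v^4 + 26*l*v^3 - 16*v^4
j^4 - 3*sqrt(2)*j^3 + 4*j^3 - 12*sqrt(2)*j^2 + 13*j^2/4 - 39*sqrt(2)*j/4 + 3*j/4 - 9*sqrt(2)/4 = (j + 1/2)^2*(j + 3)*(j - 3*sqrt(2))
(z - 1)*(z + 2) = z^2 + z - 2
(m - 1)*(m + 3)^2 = m^3 + 5*m^2 + 3*m - 9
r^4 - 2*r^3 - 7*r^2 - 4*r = r*(r - 4)*(r + 1)^2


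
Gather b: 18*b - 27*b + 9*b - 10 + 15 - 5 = 0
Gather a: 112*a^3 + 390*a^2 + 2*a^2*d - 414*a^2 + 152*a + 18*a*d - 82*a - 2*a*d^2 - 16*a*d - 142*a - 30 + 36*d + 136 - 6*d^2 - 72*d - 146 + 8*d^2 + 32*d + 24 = 112*a^3 + a^2*(2*d - 24) + a*(-2*d^2 + 2*d - 72) + 2*d^2 - 4*d - 16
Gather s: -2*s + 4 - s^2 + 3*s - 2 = -s^2 + s + 2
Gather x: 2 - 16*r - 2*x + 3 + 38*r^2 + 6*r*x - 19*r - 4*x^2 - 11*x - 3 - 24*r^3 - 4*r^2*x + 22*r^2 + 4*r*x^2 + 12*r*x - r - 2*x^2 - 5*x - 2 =-24*r^3 + 60*r^2 - 36*r + x^2*(4*r - 6) + x*(-4*r^2 + 18*r - 18)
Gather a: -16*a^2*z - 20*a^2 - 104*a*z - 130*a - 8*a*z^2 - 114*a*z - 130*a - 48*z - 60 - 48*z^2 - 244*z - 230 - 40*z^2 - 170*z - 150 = a^2*(-16*z - 20) + a*(-8*z^2 - 218*z - 260) - 88*z^2 - 462*z - 440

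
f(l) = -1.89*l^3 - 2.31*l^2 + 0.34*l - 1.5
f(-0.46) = -1.96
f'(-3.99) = -71.49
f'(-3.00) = -36.83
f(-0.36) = -1.83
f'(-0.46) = 1.27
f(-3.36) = 42.97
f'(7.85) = -385.33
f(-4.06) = 85.53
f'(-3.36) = -48.15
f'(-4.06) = -74.36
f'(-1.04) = -0.99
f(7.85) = -1055.44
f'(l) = -5.67*l^2 - 4.62*l + 0.34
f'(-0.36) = 1.27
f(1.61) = -14.83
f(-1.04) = -2.23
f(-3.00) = 27.72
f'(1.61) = -21.80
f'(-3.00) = -36.83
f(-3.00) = 27.72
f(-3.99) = 80.42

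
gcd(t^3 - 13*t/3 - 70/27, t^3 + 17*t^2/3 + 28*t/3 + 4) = t + 2/3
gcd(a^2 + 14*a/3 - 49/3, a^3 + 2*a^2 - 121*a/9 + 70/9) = a - 7/3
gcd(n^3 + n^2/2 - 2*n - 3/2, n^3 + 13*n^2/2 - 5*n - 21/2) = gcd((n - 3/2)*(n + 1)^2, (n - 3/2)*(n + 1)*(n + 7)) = n^2 - n/2 - 3/2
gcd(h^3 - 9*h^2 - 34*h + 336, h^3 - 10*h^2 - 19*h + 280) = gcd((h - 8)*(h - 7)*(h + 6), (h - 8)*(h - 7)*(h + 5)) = h^2 - 15*h + 56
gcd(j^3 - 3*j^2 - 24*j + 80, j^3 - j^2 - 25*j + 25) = j + 5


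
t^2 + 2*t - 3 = (t - 1)*(t + 3)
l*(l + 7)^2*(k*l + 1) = k*l^4 + 14*k*l^3 + 49*k*l^2 + l^3 + 14*l^2 + 49*l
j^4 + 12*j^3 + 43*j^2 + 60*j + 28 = (j + 1)*(j + 2)^2*(j + 7)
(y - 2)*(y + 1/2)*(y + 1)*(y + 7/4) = y^4 + 5*y^3/4 - 27*y^2/8 - 43*y/8 - 7/4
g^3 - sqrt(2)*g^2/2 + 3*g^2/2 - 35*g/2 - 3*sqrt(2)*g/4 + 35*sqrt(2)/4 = (g - 7/2)*(g + 5)*(g - sqrt(2)/2)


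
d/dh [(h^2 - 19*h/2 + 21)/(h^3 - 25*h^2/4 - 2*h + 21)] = 2*(-8*h^2 + 56*h - 35)/(16*h^4 - 8*h^3 - 111*h^2 + 28*h + 196)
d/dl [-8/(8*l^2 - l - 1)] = 8*(16*l - 1)/(-8*l^2 + l + 1)^2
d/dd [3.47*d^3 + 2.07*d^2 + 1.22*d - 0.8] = 10.41*d^2 + 4.14*d + 1.22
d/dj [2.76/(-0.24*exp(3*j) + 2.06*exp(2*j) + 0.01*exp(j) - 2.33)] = (1.9872*exp(2*j) - 11.3712*exp(j) - 0.0276)*exp(j)/(0.24*exp(3*j) - 2.06*exp(2*j) - 0.01*exp(j) + 2.33)^2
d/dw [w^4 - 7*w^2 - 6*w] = 4*w^3 - 14*w - 6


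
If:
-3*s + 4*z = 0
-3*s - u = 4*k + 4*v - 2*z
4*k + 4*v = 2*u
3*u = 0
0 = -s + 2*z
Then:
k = -v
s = 0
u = 0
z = 0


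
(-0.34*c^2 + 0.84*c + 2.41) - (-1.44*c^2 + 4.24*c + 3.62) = 1.1*c^2 - 3.4*c - 1.21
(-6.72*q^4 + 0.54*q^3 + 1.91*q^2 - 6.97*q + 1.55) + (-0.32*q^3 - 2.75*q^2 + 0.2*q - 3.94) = -6.72*q^4 + 0.22*q^3 - 0.84*q^2 - 6.77*q - 2.39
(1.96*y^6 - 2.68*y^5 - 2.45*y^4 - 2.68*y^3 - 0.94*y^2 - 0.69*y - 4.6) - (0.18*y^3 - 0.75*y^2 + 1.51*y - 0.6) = 1.96*y^6 - 2.68*y^5 - 2.45*y^4 - 2.86*y^3 - 0.19*y^2 - 2.2*y - 4.0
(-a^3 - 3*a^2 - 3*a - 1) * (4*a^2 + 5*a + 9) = -4*a^5 - 17*a^4 - 36*a^3 - 46*a^2 - 32*a - 9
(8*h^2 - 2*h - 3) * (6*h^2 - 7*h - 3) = 48*h^4 - 68*h^3 - 28*h^2 + 27*h + 9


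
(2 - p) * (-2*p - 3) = 2*p^2 - p - 6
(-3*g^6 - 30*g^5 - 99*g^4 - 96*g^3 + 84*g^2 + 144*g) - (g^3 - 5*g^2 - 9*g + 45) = -3*g^6 - 30*g^5 - 99*g^4 - 97*g^3 + 89*g^2 + 153*g - 45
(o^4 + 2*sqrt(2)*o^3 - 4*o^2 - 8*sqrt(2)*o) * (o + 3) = o^5 + 2*sqrt(2)*o^4 + 3*o^4 - 4*o^3 + 6*sqrt(2)*o^3 - 12*o^2 - 8*sqrt(2)*o^2 - 24*sqrt(2)*o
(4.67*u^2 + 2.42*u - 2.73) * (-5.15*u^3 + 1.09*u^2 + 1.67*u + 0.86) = -24.0505*u^5 - 7.3727*u^4 + 24.4962*u^3 + 5.0819*u^2 - 2.4779*u - 2.3478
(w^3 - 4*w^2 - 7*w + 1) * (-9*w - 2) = -9*w^4 + 34*w^3 + 71*w^2 + 5*w - 2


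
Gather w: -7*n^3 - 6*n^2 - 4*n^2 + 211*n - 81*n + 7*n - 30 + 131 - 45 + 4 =-7*n^3 - 10*n^2 + 137*n + 60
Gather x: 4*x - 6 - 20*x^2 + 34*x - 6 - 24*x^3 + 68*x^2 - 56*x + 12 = -24*x^3 + 48*x^2 - 18*x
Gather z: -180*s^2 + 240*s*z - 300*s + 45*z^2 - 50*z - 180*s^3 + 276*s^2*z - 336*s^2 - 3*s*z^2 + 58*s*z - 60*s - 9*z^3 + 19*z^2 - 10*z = -180*s^3 - 516*s^2 - 360*s - 9*z^3 + z^2*(64 - 3*s) + z*(276*s^2 + 298*s - 60)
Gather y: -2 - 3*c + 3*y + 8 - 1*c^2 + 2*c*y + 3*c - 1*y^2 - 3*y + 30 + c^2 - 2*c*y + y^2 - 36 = 0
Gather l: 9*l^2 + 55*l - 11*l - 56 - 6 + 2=9*l^2 + 44*l - 60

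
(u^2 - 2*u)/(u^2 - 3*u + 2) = u/(u - 1)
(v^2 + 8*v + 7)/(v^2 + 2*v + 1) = (v + 7)/(v + 1)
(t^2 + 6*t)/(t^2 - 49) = t*(t + 6)/(t^2 - 49)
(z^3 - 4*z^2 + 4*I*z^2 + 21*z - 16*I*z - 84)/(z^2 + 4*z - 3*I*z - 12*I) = (z^2 + z*(-4 + 7*I) - 28*I)/(z + 4)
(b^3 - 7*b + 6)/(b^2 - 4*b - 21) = (b^2 - 3*b + 2)/(b - 7)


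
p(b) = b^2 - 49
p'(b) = 2*b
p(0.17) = -48.97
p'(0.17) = 0.34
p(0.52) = -48.73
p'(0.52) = 1.04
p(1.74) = -45.97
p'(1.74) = 3.48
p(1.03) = -47.94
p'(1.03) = 2.06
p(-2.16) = -44.33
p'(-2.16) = -4.32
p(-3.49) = -36.82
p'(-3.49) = -6.98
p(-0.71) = -48.50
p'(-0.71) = -1.42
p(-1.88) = -45.47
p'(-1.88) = -3.76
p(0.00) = -49.00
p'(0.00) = 0.00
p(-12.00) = 95.00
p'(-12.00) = -24.00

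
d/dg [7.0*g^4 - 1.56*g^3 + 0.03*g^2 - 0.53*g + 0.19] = 28.0*g^3 - 4.68*g^2 + 0.06*g - 0.53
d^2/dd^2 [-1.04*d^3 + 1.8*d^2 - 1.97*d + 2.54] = 3.6 - 6.24*d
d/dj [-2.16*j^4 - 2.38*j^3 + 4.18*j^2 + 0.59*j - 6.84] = -8.64*j^3 - 7.14*j^2 + 8.36*j + 0.59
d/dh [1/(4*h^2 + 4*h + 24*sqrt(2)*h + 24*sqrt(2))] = (-2*h - 6*sqrt(2) - 1)/(4*(h^2 + h + 6*sqrt(2)*h + 6*sqrt(2))^2)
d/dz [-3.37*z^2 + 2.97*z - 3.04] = 2.97 - 6.74*z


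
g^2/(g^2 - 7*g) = g/(g - 7)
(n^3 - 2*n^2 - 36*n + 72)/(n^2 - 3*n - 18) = (n^2 + 4*n - 12)/(n + 3)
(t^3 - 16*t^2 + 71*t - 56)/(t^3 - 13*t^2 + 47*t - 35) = (t - 8)/(t - 5)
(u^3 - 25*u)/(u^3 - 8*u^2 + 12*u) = (u^2 - 25)/(u^2 - 8*u + 12)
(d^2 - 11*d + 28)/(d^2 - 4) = (d^2 - 11*d + 28)/(d^2 - 4)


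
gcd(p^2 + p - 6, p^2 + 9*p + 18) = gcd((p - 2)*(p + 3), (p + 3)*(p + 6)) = p + 3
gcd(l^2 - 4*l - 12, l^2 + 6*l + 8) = l + 2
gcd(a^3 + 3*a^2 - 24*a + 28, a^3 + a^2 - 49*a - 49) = a + 7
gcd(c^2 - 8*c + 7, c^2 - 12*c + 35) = c - 7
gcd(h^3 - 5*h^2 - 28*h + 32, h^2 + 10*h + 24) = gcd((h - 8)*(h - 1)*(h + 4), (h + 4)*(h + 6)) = h + 4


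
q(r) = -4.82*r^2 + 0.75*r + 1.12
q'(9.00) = -86.01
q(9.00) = -382.55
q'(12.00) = -114.93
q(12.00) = -683.96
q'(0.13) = -0.50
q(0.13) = 1.14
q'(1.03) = -9.18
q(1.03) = -3.22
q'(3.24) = -30.48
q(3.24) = -47.05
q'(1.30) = -11.78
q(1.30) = -6.05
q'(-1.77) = 17.81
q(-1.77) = -15.31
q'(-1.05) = 10.87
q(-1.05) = -4.98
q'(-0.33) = 3.93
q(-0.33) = 0.35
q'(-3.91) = 38.44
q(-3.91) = -75.50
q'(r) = 0.75 - 9.64*r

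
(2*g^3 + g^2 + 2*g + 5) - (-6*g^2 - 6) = 2*g^3 + 7*g^2 + 2*g + 11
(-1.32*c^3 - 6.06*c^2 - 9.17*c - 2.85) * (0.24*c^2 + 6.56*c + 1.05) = -0.3168*c^5 - 10.1136*c^4 - 43.3404*c^3 - 67.2022*c^2 - 28.3245*c - 2.9925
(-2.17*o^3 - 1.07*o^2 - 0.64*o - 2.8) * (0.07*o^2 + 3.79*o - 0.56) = -0.1519*o^5 - 8.2992*o^4 - 2.8849*o^3 - 2.0224*o^2 - 10.2536*o + 1.568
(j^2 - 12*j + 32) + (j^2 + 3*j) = 2*j^2 - 9*j + 32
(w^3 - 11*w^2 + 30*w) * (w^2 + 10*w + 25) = w^5 - w^4 - 55*w^3 + 25*w^2 + 750*w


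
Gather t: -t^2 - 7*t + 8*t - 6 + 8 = -t^2 + t + 2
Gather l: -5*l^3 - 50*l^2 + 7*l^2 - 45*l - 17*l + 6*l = -5*l^3 - 43*l^2 - 56*l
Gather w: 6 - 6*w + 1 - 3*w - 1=6 - 9*w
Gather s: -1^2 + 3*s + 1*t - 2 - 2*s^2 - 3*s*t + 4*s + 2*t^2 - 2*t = -2*s^2 + s*(7 - 3*t) + 2*t^2 - t - 3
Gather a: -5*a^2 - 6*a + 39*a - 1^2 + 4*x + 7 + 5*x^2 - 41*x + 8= -5*a^2 + 33*a + 5*x^2 - 37*x + 14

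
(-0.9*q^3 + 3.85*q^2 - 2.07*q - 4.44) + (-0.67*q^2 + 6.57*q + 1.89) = -0.9*q^3 + 3.18*q^2 + 4.5*q - 2.55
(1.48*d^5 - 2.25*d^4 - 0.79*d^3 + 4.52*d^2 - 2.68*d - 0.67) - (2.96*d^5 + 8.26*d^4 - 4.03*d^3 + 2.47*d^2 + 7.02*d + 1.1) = -1.48*d^5 - 10.51*d^4 + 3.24*d^3 + 2.05*d^2 - 9.7*d - 1.77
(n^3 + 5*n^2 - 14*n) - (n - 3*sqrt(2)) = n^3 + 5*n^2 - 15*n + 3*sqrt(2)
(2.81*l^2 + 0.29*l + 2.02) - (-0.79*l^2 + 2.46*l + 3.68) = 3.6*l^2 - 2.17*l - 1.66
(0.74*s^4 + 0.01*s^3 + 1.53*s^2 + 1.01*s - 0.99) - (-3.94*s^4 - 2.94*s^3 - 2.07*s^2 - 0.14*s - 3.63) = 4.68*s^4 + 2.95*s^3 + 3.6*s^2 + 1.15*s + 2.64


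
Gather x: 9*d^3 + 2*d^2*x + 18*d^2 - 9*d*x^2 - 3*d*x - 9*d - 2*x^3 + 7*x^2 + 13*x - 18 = 9*d^3 + 18*d^2 - 9*d - 2*x^3 + x^2*(7 - 9*d) + x*(2*d^2 - 3*d + 13) - 18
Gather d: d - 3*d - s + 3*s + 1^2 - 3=-2*d + 2*s - 2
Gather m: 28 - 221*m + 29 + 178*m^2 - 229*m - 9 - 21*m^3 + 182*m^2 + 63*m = -21*m^3 + 360*m^2 - 387*m + 48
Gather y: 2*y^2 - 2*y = 2*y^2 - 2*y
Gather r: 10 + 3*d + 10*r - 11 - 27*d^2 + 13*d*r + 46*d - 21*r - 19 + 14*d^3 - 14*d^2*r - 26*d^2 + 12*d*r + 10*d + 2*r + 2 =14*d^3 - 53*d^2 + 59*d + r*(-14*d^2 + 25*d - 9) - 18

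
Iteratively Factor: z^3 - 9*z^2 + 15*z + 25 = (z - 5)*(z^2 - 4*z - 5) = (z - 5)^2*(z + 1)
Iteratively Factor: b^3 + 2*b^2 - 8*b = (b)*(b^2 + 2*b - 8) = b*(b + 4)*(b - 2)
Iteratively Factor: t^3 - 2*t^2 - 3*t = (t - 3)*(t^2 + t) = t*(t - 3)*(t + 1)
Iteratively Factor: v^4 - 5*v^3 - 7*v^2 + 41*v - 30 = (v - 5)*(v^3 - 7*v + 6) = (v - 5)*(v + 3)*(v^2 - 3*v + 2) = (v - 5)*(v - 1)*(v + 3)*(v - 2)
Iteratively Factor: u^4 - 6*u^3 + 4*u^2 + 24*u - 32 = (u - 2)*(u^3 - 4*u^2 - 4*u + 16) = (u - 2)^2*(u^2 - 2*u - 8) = (u - 4)*(u - 2)^2*(u + 2)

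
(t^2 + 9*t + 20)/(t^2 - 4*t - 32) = (t + 5)/(t - 8)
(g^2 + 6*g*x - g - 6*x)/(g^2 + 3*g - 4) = (g + 6*x)/(g + 4)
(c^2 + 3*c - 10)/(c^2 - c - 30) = (c - 2)/(c - 6)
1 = 1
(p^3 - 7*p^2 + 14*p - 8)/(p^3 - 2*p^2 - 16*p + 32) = (p - 1)/(p + 4)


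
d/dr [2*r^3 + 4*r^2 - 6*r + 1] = 6*r^2 + 8*r - 6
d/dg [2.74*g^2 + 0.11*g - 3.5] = 5.48*g + 0.11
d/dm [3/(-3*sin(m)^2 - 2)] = 36*sin(2*m)/(7 - 3*cos(2*m))^2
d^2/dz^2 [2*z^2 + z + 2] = 4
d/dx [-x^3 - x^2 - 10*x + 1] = -3*x^2 - 2*x - 10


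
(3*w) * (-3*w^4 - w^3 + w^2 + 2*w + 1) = -9*w^5 - 3*w^4 + 3*w^3 + 6*w^2 + 3*w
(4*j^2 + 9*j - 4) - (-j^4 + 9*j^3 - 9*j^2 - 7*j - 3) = j^4 - 9*j^3 + 13*j^2 + 16*j - 1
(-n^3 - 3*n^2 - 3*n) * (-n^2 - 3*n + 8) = n^5 + 6*n^4 + 4*n^3 - 15*n^2 - 24*n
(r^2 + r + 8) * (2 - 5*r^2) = -5*r^4 - 5*r^3 - 38*r^2 + 2*r + 16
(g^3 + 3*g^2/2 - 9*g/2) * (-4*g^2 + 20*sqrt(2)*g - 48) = -4*g^5 - 6*g^4 + 20*sqrt(2)*g^4 - 30*g^3 + 30*sqrt(2)*g^3 - 90*sqrt(2)*g^2 - 72*g^2 + 216*g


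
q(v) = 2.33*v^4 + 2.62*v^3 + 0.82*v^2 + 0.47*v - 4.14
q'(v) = 9.32*v^3 + 7.86*v^2 + 1.64*v + 0.47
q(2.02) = 60.54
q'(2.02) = 112.67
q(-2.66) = 67.75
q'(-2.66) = -123.69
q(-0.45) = -4.33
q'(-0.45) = 0.47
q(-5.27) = 1429.89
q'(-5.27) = -1153.98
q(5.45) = 2502.52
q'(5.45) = 1751.58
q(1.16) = 5.82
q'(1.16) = 27.50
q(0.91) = 0.54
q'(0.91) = 15.49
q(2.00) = 58.32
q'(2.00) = 109.75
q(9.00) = 17263.62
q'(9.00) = 7446.17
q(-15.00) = 109287.06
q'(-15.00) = -29710.63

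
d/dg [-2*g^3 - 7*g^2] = 2*g*(-3*g - 7)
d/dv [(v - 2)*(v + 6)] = 2*v + 4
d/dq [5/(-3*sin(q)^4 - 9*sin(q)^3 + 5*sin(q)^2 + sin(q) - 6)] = 5*(12*sin(q)^3 + 27*sin(q)^2 - 10*sin(q) - 1)*cos(q)/(3*sin(q)^4 + 9*sin(q)^3 - 5*sin(q)^2 - sin(q) + 6)^2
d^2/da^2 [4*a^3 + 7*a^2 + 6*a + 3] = 24*a + 14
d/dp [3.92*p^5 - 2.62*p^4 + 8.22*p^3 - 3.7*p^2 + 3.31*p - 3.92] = 19.6*p^4 - 10.48*p^3 + 24.66*p^2 - 7.4*p + 3.31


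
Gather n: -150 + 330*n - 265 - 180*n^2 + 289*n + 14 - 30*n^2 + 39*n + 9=-210*n^2 + 658*n - 392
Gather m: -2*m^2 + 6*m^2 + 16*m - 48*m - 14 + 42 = 4*m^2 - 32*m + 28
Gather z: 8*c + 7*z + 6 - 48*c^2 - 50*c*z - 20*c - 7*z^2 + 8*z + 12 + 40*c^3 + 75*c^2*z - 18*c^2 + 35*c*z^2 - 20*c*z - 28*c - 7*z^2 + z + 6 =40*c^3 - 66*c^2 - 40*c + z^2*(35*c - 14) + z*(75*c^2 - 70*c + 16) + 24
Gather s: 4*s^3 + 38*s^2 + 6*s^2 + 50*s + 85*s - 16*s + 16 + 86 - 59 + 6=4*s^3 + 44*s^2 + 119*s + 49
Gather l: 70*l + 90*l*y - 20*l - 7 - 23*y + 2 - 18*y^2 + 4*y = l*(90*y + 50) - 18*y^2 - 19*y - 5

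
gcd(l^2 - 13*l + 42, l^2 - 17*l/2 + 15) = l - 6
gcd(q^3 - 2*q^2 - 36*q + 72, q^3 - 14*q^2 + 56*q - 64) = q - 2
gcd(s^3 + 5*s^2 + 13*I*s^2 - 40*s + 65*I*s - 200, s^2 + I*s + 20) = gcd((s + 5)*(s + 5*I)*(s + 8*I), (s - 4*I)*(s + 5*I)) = s + 5*I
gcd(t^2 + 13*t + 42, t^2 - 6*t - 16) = 1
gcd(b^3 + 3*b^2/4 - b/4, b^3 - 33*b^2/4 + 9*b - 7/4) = b - 1/4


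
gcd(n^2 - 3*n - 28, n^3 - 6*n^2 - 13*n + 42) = n - 7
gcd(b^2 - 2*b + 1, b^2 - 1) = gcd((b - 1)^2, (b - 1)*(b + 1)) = b - 1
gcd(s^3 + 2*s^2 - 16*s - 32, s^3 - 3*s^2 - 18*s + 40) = s + 4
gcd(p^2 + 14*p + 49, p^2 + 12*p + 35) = p + 7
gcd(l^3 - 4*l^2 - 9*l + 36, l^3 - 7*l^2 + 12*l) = l^2 - 7*l + 12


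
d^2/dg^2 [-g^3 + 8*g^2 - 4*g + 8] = 16 - 6*g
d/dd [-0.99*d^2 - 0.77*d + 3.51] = -1.98*d - 0.77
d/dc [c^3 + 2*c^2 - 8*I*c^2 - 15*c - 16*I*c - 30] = 3*c^2 + c*(4 - 16*I) - 15 - 16*I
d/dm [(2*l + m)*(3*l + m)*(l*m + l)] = l*(6*l^2 + 10*l*m + 5*l + 3*m^2 + 2*m)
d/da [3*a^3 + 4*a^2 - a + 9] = 9*a^2 + 8*a - 1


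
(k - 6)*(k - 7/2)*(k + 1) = k^3 - 17*k^2/2 + 23*k/2 + 21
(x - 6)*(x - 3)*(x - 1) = x^3 - 10*x^2 + 27*x - 18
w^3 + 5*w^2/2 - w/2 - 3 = (w - 1)*(w + 3/2)*(w + 2)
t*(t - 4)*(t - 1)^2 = t^4 - 6*t^3 + 9*t^2 - 4*t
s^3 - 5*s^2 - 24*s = s*(s - 8)*(s + 3)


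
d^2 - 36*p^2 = (d - 6*p)*(d + 6*p)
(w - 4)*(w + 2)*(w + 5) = w^3 + 3*w^2 - 18*w - 40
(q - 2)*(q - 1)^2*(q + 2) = q^4 - 2*q^3 - 3*q^2 + 8*q - 4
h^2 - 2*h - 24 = (h - 6)*(h + 4)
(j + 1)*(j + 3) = j^2 + 4*j + 3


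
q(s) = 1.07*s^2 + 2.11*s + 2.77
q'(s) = 2.14*s + 2.11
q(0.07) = 2.92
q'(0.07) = 2.26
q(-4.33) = 13.70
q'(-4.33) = -7.16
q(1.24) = 7.03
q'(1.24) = 4.76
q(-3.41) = 8.02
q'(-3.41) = -5.19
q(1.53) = 8.50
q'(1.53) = 5.38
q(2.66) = 15.95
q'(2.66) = 7.80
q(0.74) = 4.92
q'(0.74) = 3.69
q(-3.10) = 6.51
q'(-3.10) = -4.52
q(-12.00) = 131.53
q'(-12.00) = -23.57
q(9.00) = 108.43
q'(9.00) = 21.37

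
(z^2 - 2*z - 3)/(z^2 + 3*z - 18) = (z + 1)/(z + 6)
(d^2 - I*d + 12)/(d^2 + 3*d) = (d^2 - I*d + 12)/(d*(d + 3))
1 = 1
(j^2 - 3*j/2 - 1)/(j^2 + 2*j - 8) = (j + 1/2)/(j + 4)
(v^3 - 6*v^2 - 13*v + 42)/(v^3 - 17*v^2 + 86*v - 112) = (v + 3)/(v - 8)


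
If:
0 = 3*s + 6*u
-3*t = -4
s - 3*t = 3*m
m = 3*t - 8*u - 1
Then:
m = -19/11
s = -13/11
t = 4/3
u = 13/22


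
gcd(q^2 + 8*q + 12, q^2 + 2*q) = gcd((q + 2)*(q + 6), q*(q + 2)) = q + 2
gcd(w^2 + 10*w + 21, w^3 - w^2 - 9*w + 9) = w + 3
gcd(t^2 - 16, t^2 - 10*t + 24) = t - 4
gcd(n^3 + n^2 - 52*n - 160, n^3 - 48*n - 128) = n^2 - 4*n - 32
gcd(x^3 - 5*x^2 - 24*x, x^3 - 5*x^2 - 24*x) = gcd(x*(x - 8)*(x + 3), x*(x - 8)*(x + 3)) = x^3 - 5*x^2 - 24*x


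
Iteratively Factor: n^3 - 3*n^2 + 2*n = (n - 2)*(n^2 - n) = n*(n - 2)*(n - 1)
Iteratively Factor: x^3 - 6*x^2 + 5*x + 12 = (x - 4)*(x^2 - 2*x - 3) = (x - 4)*(x - 3)*(x + 1)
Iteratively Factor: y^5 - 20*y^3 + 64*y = (y - 4)*(y^4 + 4*y^3 - 4*y^2 - 16*y) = (y - 4)*(y + 4)*(y^3 - 4*y) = (y - 4)*(y + 2)*(y + 4)*(y^2 - 2*y) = (y - 4)*(y - 2)*(y + 2)*(y + 4)*(y)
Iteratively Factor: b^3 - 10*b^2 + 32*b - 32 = (b - 2)*(b^2 - 8*b + 16) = (b - 4)*(b - 2)*(b - 4)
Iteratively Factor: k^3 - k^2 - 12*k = (k + 3)*(k^2 - 4*k) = k*(k + 3)*(k - 4)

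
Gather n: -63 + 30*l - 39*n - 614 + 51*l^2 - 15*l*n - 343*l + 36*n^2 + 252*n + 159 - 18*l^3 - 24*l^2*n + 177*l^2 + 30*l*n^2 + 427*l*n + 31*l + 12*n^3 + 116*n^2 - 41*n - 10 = -18*l^3 + 228*l^2 - 282*l + 12*n^3 + n^2*(30*l + 152) + n*(-24*l^2 + 412*l + 172) - 528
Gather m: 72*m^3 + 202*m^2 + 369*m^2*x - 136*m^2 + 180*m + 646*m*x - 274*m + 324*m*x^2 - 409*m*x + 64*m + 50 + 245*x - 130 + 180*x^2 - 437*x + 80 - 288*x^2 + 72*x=72*m^3 + m^2*(369*x + 66) + m*(324*x^2 + 237*x - 30) - 108*x^2 - 120*x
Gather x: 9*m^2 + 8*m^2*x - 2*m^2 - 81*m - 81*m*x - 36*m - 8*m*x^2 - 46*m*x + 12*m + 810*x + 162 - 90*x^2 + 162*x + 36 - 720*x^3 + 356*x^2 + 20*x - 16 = 7*m^2 - 105*m - 720*x^3 + x^2*(266 - 8*m) + x*(8*m^2 - 127*m + 992) + 182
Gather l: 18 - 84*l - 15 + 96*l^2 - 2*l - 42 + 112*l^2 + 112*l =208*l^2 + 26*l - 39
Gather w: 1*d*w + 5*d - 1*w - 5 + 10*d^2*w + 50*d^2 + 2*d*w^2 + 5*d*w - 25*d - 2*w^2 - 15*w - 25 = 50*d^2 - 20*d + w^2*(2*d - 2) + w*(10*d^2 + 6*d - 16) - 30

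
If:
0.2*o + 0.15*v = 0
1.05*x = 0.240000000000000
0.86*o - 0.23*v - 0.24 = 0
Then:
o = 0.21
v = -0.27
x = 0.23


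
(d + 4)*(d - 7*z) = d^2 - 7*d*z + 4*d - 28*z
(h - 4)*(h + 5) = h^2 + h - 20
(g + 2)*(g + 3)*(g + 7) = g^3 + 12*g^2 + 41*g + 42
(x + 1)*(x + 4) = x^2 + 5*x + 4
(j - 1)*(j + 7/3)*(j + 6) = j^3 + 22*j^2/3 + 17*j/3 - 14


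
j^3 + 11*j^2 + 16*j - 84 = (j - 2)*(j + 6)*(j + 7)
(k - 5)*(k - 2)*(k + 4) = k^3 - 3*k^2 - 18*k + 40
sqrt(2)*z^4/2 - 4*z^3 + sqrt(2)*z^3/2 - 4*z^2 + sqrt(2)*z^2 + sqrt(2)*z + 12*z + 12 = (z - 3*sqrt(2))*(z - 2*sqrt(2))*(z + sqrt(2))*(sqrt(2)*z/2 + sqrt(2)/2)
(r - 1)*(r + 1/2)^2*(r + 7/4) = r^4 + 7*r^3/4 - 3*r^2/4 - 25*r/16 - 7/16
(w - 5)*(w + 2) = w^2 - 3*w - 10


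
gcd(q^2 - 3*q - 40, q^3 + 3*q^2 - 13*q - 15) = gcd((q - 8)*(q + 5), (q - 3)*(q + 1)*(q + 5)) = q + 5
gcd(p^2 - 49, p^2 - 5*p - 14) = p - 7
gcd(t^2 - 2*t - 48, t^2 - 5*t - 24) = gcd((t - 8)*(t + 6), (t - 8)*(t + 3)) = t - 8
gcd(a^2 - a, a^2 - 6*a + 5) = a - 1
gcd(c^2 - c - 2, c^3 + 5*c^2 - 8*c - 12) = c^2 - c - 2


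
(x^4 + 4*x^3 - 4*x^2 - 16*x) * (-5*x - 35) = -5*x^5 - 55*x^4 - 120*x^3 + 220*x^2 + 560*x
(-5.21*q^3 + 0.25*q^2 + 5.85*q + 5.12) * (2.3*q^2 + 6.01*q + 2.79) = -11.983*q^5 - 30.7371*q^4 + 0.421599999999998*q^3 + 47.632*q^2 + 47.0927*q + 14.2848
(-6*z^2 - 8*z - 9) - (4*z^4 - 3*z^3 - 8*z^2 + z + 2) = -4*z^4 + 3*z^3 + 2*z^2 - 9*z - 11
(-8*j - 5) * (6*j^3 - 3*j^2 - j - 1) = -48*j^4 - 6*j^3 + 23*j^2 + 13*j + 5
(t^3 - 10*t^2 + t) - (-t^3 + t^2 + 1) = 2*t^3 - 11*t^2 + t - 1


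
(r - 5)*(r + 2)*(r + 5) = r^3 + 2*r^2 - 25*r - 50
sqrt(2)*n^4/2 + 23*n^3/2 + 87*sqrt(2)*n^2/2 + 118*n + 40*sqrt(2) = (n/2 + sqrt(2))*(n + 4*sqrt(2))*(n + 5*sqrt(2))*(sqrt(2)*n + 1)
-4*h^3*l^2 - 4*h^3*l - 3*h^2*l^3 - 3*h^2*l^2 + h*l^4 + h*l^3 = l*(-4*h + l)*(h + l)*(h*l + h)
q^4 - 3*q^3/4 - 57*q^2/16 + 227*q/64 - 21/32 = (q - 7/4)*(q - 3/4)*(q - 1/4)*(q + 2)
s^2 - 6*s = s*(s - 6)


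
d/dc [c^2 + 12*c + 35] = 2*c + 12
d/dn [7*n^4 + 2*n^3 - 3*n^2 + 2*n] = 28*n^3 + 6*n^2 - 6*n + 2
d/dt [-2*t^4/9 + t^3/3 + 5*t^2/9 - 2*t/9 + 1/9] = -8*t^3/9 + t^2 + 10*t/9 - 2/9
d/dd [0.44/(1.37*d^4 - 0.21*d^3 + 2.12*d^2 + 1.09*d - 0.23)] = (-2.4112*d^3 + 0.2772*d^2 - 1.8656*d - 0.4796)/(1.37*d^4 - 0.21*d^3 + 2.12*d^2 + 1.09*d - 0.23)^2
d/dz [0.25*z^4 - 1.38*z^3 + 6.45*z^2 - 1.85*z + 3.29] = 1.0*z^3 - 4.14*z^2 + 12.9*z - 1.85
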